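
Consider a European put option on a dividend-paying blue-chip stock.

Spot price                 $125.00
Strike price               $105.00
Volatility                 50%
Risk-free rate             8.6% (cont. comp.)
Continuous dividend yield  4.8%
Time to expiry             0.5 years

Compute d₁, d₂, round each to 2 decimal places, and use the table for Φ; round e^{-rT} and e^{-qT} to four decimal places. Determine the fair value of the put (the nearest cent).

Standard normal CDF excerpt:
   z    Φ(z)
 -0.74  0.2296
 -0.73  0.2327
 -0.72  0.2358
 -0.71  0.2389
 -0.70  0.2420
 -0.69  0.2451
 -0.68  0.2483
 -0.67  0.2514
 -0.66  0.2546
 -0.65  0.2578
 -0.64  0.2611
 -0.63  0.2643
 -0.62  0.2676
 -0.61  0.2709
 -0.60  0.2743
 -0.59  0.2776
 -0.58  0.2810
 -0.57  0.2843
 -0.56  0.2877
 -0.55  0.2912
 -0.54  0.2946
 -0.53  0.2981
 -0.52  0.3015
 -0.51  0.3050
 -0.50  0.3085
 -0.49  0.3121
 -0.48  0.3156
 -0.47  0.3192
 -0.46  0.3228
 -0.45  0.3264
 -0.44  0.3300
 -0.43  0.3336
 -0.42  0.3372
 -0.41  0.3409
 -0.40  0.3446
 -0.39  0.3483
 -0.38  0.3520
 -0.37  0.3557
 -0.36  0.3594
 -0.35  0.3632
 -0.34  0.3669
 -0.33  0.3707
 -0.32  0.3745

$7.00

σ√T = 0.5·√0.5 = 0.3536
d₁ = [ln(125/105) + (0.086 − 0.048 + 0.5²/2)·0.5] / 0.3536 = [0.1744 + 0.0815] / 0.3536 = 0.7237 → 0.72
d₂ = d₁ − σ√T = 0.7237 − 0.3536 = 0.3701 → 0.37
e^(−qT) = e^(−0.048·0.5) = 0.9763;  e^(−rT) = e^(−0.086·0.5) = 0.9579
N(−d₂) = N(-0.37) = 0.3557;  N(−d₁) = N(-0.72) = 0.2358
P = 105·0.9579·0.3557 − 125·0.9763·0.2358 = 35.7761 − 28.7764 = 6.9997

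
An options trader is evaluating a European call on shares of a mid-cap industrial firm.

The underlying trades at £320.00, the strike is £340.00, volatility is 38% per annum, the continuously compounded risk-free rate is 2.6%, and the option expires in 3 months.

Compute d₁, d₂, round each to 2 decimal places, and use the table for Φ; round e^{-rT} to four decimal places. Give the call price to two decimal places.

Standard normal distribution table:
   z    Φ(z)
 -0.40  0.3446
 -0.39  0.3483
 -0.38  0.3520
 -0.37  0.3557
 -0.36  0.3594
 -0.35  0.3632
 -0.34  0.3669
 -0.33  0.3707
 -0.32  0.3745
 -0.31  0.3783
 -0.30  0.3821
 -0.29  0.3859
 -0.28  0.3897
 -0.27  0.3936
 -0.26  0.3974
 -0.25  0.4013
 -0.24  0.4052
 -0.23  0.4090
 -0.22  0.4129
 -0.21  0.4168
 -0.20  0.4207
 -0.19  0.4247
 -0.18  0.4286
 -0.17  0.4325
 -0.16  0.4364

T = 0.25;  σ√T = 0.1900
d₁ = [ln(320/340) + (0.026 + 0.38²/2)·0.25] / 0.1900 = [-0.0606 + 0.0245] / 0.1900 = -0.1899 ⇒ -0.19
d₂ = d₁ − σ√T = -0.1899 − 0.1900 = -0.3799 ⇒ -0.38
e^(−rT) = e^(−0.026·0.25) = 0.9935
N(d₁) = N(-0.19) = 0.4247;  N(d₂) = N(-0.38) = 0.3520
C = 320·0.4247 − 340·0.9935·0.3520 = 135.9040 − 118.9021 = 17.0019

£17.00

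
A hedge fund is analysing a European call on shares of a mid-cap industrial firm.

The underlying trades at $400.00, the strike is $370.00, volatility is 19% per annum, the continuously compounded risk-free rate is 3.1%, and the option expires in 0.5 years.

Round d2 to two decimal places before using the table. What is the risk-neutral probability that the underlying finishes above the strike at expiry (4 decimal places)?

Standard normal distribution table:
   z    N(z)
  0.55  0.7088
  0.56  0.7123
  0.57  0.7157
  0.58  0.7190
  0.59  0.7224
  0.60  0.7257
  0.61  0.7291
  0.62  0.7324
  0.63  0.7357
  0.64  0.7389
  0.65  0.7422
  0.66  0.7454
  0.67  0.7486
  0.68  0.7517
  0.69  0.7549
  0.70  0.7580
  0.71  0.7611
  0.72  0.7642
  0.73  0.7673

σ√T = 0.19·√0.5 = 0.1344
d₁ = [ln(400/370) + (0.031 + ½·0.19²)·0.5] / (σ√T) = (0.0780 + 0.0245) / 0.1344 = 0.7628 ≈ 0.76
d₂ = 0.7628 − 0.1344 = 0.6285 ≈ 0.63
Risk-neutral Pr[S_T > K] = N(d₂) = N(0.63) = 0.7357

0.7357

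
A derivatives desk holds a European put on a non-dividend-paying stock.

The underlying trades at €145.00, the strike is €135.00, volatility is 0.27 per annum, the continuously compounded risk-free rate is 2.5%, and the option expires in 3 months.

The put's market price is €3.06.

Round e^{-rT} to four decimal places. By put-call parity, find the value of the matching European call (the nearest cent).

€13.90

e^(−rT) = e^(−0.025·0.25) = 0.9938
Put-call parity: C − P = S − K·e^(−rT) = 145 − 135·0.9938 = 145 − 134.1630 = 10.8370
C = P + (C − P) = 3.06 + (10.8370) = 13.8970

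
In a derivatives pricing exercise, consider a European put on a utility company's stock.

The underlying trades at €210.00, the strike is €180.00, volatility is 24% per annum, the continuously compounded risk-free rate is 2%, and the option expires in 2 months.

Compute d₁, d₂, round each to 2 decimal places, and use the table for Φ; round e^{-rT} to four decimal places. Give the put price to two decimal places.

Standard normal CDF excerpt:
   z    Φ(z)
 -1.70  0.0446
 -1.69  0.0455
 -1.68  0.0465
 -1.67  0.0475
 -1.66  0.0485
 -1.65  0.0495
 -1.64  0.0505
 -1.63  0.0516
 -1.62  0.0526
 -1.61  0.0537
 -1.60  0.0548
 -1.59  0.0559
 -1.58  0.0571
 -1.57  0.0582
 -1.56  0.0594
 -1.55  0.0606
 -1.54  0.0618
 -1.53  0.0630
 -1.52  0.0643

€0.47

σ√T = 0.24·√0.1667 = 0.0980
d₁ = [ln(210/180) + (0.02 + 0.24²/2)·0.1667] / 0.0980 = [0.1542 + 0.0081] / 0.0980 = 1.6563 ≈ 1.66
d₂ = d₁ − σ√T = 1.6563 − 0.0980 = 1.5583 ≈ 1.56
exp(−rT) = exp(−0.02·0.1667) = 0.9967
N(−d₂) = N(-1.56) = 0.0594;  N(−d₁) = N(-1.66) = 0.0485
P = 180·0.9967·0.0594 − 210·0.0485 = 10.6567 − 10.1850 = 0.4717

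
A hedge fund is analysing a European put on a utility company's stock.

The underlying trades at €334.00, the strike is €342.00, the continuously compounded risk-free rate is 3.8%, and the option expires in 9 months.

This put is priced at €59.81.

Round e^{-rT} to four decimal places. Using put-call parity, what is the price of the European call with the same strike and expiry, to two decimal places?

e^(−rT) = e^(−0.038·0.75) = 0.9719
Put-call parity: C − P = S − K·e^(−rT) = 334 − 342·0.9719 = 334 − 332.3898 = 1.6102
C = P + (C − P) = 59.81 + (1.6102) = 61.4202

€61.42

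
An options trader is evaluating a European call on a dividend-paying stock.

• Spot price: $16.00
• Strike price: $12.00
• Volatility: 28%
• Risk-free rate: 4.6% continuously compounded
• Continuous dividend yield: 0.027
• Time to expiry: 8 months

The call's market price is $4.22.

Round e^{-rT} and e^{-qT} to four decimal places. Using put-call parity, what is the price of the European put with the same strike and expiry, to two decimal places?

$0.14

exp(−qT) = exp(−0.027·0.6667) = 0.9822;  exp(−rT) = exp(−0.046·0.6667) = 0.9698
Put-call parity: C − P = S·e^(−qT) − K·e^(−rT) = 16·0.9822 − 12·0.9698 = 15.7152 − 11.6376 = 4.0776
P = C − (C − P) = 4.22 − (4.0776) = 0.1424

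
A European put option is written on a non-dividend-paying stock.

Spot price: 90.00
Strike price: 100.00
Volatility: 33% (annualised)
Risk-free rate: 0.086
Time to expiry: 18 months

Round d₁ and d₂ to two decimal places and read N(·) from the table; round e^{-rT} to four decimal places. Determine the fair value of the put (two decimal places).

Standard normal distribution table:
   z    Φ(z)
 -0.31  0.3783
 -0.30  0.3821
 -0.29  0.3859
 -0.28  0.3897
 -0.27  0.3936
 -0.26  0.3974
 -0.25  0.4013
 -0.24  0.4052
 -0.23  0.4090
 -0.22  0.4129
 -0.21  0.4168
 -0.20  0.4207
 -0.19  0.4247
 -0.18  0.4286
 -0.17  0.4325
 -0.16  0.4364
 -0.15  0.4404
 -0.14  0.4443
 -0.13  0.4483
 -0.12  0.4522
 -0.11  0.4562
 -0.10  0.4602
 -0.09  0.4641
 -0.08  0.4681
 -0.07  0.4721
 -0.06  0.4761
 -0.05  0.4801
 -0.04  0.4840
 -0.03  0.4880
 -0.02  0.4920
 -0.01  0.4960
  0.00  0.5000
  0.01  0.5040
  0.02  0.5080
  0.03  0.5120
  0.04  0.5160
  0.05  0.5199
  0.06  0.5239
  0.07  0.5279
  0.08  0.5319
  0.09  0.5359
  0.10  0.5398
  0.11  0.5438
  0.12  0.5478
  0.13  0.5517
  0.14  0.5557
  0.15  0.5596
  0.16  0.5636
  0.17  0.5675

T = 1.5;  σ√T = 0.4042
d₁ = [ln(90/100) + (0.086 + ½·0.33²)·1.5] / (σ√T) = (-0.1054 + 0.2107) / 0.4042 = 0.2606 ≈ 0.26
d₂ = 0.2606 − 0.4042 = -0.1436 ≈ -0.14
exp(−rT) = exp(−0.086·1.5) = 0.8790
P = 100·0.8790·N(0.14) − 90·N(-0.26) = 100·0.8790·0.5557 − 90·0.3974 = 48.8460 − 35.7660 = 13.0800

13.08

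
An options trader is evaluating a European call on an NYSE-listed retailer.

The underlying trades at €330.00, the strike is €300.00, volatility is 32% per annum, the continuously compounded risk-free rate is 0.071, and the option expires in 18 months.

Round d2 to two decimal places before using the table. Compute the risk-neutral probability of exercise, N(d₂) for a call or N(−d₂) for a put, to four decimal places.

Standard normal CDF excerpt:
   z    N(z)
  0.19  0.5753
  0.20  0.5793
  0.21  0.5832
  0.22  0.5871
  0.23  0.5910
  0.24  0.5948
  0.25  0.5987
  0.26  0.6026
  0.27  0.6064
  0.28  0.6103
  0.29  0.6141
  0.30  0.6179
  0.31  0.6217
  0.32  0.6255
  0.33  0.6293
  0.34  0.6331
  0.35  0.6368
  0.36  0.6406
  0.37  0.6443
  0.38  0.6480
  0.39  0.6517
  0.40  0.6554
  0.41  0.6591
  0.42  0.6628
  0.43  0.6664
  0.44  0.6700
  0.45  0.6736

T = 1.5;  σ√T = 0.3919
d₁ = [ln(330/300) + (0.071 + ½·0.32²)·1.5] / (σ√T) = (0.0953 + 0.1833) / 0.3919 = 0.7109 → 0.71
d₂ = 0.7109 − 0.3919 = 0.3190 → 0.32
Risk-neutral Pr[S_T > K] = N(d₂) = N(0.32) = 0.6255

0.6255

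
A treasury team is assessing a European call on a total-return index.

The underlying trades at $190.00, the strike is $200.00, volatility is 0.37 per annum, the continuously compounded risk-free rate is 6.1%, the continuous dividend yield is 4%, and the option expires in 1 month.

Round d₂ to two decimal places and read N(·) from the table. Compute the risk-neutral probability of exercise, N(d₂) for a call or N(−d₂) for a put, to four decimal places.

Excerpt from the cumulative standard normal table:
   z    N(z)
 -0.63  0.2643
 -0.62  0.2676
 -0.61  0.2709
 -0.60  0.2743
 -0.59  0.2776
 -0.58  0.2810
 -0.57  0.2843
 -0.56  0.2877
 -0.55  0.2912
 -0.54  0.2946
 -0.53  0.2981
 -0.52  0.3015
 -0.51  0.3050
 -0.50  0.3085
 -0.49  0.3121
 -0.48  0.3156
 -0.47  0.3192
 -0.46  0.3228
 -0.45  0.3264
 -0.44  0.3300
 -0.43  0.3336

σ√T = 0.37·√0.08333 = 0.1068
d₁ = [ln(190/200) + (0.061 − 0.04 + 0.37²/2)·0.08333] / 0.1068 = [-0.0513 + 0.0075] / 0.1068 = -0.4104 ≈ -0.41
d₂ = d₁ − σ√T = -0.4104 − 0.1068 = -0.5173 ≈ -0.52
Pr(exercise) under Q = N(d₂) = 0.3015

0.3015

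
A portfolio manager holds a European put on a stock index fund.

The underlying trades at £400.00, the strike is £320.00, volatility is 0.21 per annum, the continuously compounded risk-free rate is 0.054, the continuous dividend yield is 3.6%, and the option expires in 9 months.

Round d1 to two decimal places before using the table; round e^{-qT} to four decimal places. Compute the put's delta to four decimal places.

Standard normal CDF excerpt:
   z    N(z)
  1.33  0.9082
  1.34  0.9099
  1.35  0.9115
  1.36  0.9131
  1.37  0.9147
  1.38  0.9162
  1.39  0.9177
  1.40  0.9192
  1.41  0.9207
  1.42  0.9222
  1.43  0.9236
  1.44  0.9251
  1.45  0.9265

-0.0801

σ√T = 0.21 × 0.8660 = 0.1819
d₁ = [ln(400/320) + (0.054 − 0.036 + ½·0.21²)·0.75] / (σ√T) = (0.2231 + 0.0300) / 0.1819 = 1.3921 → 1.39
N(d₁) = N(1.39) = 0.9177
Δ_put = exp(−qT)·(N(d₁) − 1) = 0.9734·(0.9177 − 1) = -0.0801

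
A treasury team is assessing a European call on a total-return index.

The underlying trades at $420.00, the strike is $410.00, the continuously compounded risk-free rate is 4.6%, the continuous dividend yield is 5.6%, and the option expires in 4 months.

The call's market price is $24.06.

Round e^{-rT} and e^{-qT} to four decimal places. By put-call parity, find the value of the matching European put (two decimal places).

$15.60

exp(−qT) = exp(−0.056·0.3333) = 0.9815;  exp(−rT) = exp(−0.046·0.3333) = 0.9848
Put-call parity: C − P = S·e^(−qT) − K·e^(−rT) = 420·0.9815 − 410·0.9848 = 412.2300 − 403.7680 = 8.4620
P = C − (C − P) = 24.06 − (8.4620) = 15.5980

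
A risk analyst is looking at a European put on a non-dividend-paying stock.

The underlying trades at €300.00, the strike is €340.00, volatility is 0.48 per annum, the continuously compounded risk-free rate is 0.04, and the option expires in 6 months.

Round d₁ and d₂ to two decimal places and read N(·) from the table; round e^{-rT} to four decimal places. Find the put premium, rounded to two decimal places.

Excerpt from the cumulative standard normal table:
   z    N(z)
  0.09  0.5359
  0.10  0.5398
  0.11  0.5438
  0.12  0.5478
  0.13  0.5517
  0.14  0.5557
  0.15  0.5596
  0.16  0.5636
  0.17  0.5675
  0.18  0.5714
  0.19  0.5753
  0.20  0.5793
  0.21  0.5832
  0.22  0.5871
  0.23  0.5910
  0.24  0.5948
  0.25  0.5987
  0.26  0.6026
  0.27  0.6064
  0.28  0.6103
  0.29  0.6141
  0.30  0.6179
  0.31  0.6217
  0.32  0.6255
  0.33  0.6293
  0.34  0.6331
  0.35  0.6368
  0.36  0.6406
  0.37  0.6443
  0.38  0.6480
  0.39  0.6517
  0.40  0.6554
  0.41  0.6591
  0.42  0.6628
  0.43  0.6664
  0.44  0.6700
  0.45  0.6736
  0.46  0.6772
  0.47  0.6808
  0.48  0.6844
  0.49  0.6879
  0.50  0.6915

σ√T = 0.48 × 0.7071 = 0.3394
d₁ = [ln(300/340) + (0.04 + 0.48²/2)·0.5] / 0.3394 = [-0.1252 + 0.0776] / 0.3394 = -0.1401 which rounds to -0.14
d₂ = d₁ − σ√T = -0.1401 − 0.3394 = -0.4795 which rounds to -0.48
e^(−rT) = e^(−0.04·0.5) = 0.9802
P = 340·0.9802·N(0.48) − 300·N(0.14) = 340·0.9802·0.6844 − 300·0.5557 = 228.0886 − 166.7100 = 61.3786

€61.38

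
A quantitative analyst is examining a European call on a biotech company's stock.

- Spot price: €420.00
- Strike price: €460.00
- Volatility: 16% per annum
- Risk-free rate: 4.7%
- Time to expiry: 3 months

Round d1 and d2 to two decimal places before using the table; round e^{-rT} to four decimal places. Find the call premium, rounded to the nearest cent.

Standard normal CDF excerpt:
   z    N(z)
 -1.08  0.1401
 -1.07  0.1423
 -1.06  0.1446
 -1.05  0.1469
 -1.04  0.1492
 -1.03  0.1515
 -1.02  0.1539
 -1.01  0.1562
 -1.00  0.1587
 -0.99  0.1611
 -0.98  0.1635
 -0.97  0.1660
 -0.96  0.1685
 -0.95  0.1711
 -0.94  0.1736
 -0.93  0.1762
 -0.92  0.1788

σ√T = 0.16 × 0.5000 = 0.0800
d₁ = [ln(420/460) + (0.047 + ½·0.16²)·0.25] / (σ√T) = (-0.0910 + 0.0149) / 0.0800 = -0.9503 ⇒ -0.95
d₂ = -0.9503 − 0.0800 = -1.0303 ⇒ -1.03
e^(−rT) = e^(−0.047·0.25) = 0.9883
N(d₁) = N(-0.95) = 0.1711;  N(d₂) = N(-1.03) = 0.1515
C = 420·0.1711 − 460·0.9883·0.1515 = 71.8620 − 68.8746 = 2.9874

€2.99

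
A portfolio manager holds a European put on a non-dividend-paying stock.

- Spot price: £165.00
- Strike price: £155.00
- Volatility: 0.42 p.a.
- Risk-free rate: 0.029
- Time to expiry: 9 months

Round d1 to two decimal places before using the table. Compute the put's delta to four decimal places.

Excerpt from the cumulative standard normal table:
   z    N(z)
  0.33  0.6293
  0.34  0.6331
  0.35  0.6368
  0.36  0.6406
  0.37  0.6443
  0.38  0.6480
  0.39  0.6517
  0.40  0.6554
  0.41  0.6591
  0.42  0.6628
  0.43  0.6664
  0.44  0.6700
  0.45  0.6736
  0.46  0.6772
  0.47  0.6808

-0.3409

T = 0.75;  σ√T = 0.3637
d₁ = [ln(165/155) + (0.029 + 0.42²/2)·0.75] / 0.3637 = [0.0625 + 0.0879] / 0.3637 = 0.4135 which rounds to 0.41
N(d₁) = N(0.41) = 0.6591
Δ_put = N(d₁) − 1 = 0.6591 − 1 = -0.3409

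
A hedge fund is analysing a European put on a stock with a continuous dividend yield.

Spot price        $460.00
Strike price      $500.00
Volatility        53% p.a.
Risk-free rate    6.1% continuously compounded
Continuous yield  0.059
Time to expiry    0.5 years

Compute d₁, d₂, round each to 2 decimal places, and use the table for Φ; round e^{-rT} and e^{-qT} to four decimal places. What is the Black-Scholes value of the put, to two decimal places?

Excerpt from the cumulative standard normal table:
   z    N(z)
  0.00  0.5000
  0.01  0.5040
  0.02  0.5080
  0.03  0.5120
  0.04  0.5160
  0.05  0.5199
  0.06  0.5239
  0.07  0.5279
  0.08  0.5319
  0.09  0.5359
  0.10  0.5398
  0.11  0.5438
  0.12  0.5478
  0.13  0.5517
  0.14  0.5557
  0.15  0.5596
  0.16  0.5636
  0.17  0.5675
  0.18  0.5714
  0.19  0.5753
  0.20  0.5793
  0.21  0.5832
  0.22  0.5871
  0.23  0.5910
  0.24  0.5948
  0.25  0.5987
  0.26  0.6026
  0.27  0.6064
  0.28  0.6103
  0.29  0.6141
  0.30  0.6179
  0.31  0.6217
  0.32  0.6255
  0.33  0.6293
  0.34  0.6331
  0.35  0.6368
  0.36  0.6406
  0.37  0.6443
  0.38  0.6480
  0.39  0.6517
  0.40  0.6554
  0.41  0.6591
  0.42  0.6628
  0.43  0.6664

$91.00

T = 0.5;  σ√T = 0.3748
ln(S/K) + (r − q + σ²/2)T = ln(460/500) + (0.061 − 0.059 + 0.53²/2)·0.5 = -0.0834 + 0.0712 = -0.0122
d₁ = -0.0122 / 0.3748 = -0.0324 ⇒ -0.03
d₂ = d₁ − σ√T = -0.0324 − 0.3748 = -0.4072 ⇒ -0.41
e^(−qT) = e^(−0.059·0.5) = 0.9709;  e^(−rT) = e^(−0.061·0.5) = 0.9700
N(−d₂) = N(0.41) = 0.6591;  N(−d₁) = N(0.03) = 0.5120
P = 500·0.9700·0.6591 − 460·0.9709·0.5120 = 319.6635 − 228.6664 = 90.9971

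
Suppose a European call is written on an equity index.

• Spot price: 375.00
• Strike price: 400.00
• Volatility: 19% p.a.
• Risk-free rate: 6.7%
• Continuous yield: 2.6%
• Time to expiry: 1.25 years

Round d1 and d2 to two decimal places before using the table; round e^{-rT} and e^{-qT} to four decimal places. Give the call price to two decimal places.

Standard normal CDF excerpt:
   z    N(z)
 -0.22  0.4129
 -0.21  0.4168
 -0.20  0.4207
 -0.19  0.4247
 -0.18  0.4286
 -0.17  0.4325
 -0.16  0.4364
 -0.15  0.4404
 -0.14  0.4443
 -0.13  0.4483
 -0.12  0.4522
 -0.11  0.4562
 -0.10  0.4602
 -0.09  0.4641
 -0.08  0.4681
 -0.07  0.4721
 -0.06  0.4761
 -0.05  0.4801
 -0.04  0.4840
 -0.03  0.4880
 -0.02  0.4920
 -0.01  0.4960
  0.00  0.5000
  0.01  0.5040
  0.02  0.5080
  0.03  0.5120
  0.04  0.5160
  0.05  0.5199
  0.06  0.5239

σ√T = 0.19·√1.25 = 0.2124
d₁ = [ln(375/400) + (0.067 − 0.026 + 0.19²/2)·1.25] / 0.2124 = [-0.0645 + 0.0738] / 0.2124 = 0.0437 ⇒ 0.04
d₂ = d₁ − σ√T = 0.0437 − 0.2124 = -0.1688 ⇒ -0.17
exp(−qT) = exp(−0.026·1.25) = 0.9680;  exp(−rT) = exp(−0.067·1.25) = 0.9197
N(d₁) = N(0.04) = 0.5160;  N(d₂) = N(-0.17) = 0.4325
C = 375·0.9680·0.5160 − 400·0.9197·0.4325 = 187.3080 − 159.1081 = 28.1999

28.20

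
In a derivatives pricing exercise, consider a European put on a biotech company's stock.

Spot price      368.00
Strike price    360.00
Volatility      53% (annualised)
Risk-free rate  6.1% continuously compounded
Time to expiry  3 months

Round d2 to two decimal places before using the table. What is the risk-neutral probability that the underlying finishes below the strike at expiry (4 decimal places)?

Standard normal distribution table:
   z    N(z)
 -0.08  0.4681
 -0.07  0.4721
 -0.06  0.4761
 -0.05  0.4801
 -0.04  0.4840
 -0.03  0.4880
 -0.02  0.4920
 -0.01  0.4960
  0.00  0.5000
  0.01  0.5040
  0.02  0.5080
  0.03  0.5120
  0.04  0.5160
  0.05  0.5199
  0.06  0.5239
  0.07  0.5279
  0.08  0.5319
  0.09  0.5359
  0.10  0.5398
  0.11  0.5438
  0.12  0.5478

T = 0.25;  σ√T = 0.2650
d₁ = [ln(368/360) + (0.061 + ½·0.53²)·0.25] / (σ√T) = (0.0220 + 0.0504) / 0.2650 = 0.2730 which rounds to 0.27
d₂ = 0.2730 − 0.2650 = 0.0080 which rounds to 0.01
Pr(exercise) under Q = N(−d₂) = N(-0.01) = 0.4960

0.4960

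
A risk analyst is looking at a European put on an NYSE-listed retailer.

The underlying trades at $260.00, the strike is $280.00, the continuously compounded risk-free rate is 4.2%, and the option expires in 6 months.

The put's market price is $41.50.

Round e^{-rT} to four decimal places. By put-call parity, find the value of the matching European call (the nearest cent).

$27.32

exp(−rT) = exp(−0.042·0.5) = 0.9792
Put-call parity: C − P = S − K·e^(−rT) = 260 − 280·0.9792 = 260 − 274.1760 = -14.1760
C = P + (C − P) = 41.50 + (-14.1760) = 27.3240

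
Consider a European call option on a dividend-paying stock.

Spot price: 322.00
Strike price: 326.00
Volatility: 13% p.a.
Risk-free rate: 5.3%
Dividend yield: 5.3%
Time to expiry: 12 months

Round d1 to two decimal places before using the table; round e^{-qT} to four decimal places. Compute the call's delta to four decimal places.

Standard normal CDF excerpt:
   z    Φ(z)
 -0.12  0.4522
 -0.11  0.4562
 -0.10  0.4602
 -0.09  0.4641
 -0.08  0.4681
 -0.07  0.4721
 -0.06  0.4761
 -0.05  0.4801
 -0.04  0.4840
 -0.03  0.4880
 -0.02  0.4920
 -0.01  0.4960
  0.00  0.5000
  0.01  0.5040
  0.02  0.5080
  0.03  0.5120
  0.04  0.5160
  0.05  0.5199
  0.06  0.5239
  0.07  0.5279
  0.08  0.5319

σ√T = 0.13 × 1.0000 = 0.1300
d₁ = [ln(322/326) + (0.053 − 0.053 + ½·0.13²)·1] / (σ√T) = (-0.0123 + 0.0085) / 0.1300 = -0.0300 ≈ -0.03
N(d₁) = N(-0.03) = 0.4880
Δ_call = exp(−qT)·N(d₁) = 0.9484·0.4880 = 0.4628

0.4628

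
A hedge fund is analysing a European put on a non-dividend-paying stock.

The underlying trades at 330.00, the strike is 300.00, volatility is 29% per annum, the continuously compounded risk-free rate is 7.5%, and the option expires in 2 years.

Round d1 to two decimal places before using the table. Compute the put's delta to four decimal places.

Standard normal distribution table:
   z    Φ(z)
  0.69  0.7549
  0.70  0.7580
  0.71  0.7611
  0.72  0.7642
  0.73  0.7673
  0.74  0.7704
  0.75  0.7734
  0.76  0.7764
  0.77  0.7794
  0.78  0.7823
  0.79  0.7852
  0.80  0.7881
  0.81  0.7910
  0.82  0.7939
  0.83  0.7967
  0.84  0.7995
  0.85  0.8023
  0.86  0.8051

σ√T = 0.29 × 1.4142 = 0.4101
ln(S/K) + (r + σ²/2)T = ln(330/300) + (0.075 + 0.29²/2)·2 = 0.0953 + 0.2341 = 0.3294
d₁ = 0.3294 / 0.4101 = 0.8032 which rounds to 0.80
N(d₁) = N(0.80) = 0.7881
Δ_put = N(d₁) − 1 = 0.7881 − 1 = -0.2119

-0.2119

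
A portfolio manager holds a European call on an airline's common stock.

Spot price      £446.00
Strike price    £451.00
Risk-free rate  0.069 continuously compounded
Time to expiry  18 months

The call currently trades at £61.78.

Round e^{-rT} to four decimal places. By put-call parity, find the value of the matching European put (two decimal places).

£22.45

exp(−rT) = exp(−0.069·1.5) = 0.9017
Put-call parity: C − P = S − K·e^(−rT) = 446 − 451·0.9017 = 446 − 406.6667 = 39.3333
P = C − (C − P) = 61.78 − (39.3333) = 22.4467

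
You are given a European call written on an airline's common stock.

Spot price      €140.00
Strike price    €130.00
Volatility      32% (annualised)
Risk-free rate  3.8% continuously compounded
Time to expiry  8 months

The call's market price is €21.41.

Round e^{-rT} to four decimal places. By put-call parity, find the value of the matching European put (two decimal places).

€8.16

exp(−rT) = exp(−0.038·0.6667) = 0.9750
Put-call parity: C − P = S − K·e^(−rT) = 140 − 130·0.9750 = 140 − 126.7500 = 13.2500
P = C − (C − P) = 21.41 − (13.2500) = 8.1600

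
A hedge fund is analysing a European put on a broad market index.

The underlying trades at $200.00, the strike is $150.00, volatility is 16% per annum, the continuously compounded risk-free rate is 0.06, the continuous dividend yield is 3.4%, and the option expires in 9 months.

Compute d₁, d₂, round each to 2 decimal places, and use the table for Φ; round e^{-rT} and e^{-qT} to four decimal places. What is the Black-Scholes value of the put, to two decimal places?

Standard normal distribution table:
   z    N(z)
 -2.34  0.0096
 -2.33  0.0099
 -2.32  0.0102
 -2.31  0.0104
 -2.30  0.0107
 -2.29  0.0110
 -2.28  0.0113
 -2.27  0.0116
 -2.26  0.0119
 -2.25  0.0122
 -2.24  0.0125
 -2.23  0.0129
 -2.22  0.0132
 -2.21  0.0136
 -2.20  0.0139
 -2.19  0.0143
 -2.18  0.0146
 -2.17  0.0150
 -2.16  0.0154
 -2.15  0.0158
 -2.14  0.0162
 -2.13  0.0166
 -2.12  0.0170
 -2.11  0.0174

$0.12

T = 0.75;  σ√T = 0.1386
d₁ = [ln(200/150) + (0.06 − 0.034 + 0.16²/2)·0.75] / 0.1386 = [0.2877 + 0.0291] / 0.1386 = 2.2862 → 2.29
d₂ = d₁ − σ√T = 2.2862 − 0.1386 = 2.1476 → 2.15
exp(−qT) = exp(−0.034·0.75) = 0.9748;  exp(−rT) = exp(−0.06·0.75) = 0.9560
N(−d₂) = N(-2.15) = 0.0158;  N(−d₁) = N(-2.29) = 0.0110
P = 150·0.9560·0.0158 − 200·0.9748·0.0110 = 2.2657 − 2.1446 = 0.1212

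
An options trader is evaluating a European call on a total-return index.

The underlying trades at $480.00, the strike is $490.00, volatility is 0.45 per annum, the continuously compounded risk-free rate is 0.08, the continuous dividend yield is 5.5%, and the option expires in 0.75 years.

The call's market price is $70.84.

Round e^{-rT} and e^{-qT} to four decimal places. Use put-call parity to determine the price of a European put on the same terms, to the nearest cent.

e^(−qT) = e^(−0.055·0.75) = 0.9596;  e^(−rT) = e^(−0.08·0.75) = 0.9418
Put-call parity: C − P = S·e^(−qT) − K·e^(−rT) = 480·0.9596 − 490·0.9418 = 460.6080 − 461.4820 = -0.8740
P = C − (C − P) = 70.84 − (-0.8740) = 71.7140

$71.71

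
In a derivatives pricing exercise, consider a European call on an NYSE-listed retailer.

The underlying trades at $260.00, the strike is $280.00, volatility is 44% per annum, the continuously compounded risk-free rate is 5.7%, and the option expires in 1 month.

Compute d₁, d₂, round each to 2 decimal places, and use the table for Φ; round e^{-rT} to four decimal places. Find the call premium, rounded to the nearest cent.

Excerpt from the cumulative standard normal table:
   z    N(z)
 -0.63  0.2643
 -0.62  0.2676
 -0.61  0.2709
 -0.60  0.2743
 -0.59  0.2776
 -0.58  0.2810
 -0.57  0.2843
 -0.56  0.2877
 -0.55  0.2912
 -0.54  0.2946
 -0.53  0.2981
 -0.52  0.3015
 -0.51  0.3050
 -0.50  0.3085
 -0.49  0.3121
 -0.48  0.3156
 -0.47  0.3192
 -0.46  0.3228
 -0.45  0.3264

σ√T = 0.44·√0.08333 = 0.1270
d₁ = [ln(260/280) + (0.057 + 0.44²/2)·0.08333] / 0.1270 = [-0.0741 + 0.0128] / 0.1270 = -0.4825 → -0.48
d₂ = d₁ − σ√T = -0.4825 − 0.1270 = -0.6096 → -0.61
e^(−rT) = e^(−0.057·0.08333) = 0.9953
N(d₁) = N(-0.48) = 0.3156;  N(d₂) = N(-0.61) = 0.2709
C = 260·0.3156 − 280·0.9953·0.2709 = 82.0560 − 75.4955 = 6.5605

$6.56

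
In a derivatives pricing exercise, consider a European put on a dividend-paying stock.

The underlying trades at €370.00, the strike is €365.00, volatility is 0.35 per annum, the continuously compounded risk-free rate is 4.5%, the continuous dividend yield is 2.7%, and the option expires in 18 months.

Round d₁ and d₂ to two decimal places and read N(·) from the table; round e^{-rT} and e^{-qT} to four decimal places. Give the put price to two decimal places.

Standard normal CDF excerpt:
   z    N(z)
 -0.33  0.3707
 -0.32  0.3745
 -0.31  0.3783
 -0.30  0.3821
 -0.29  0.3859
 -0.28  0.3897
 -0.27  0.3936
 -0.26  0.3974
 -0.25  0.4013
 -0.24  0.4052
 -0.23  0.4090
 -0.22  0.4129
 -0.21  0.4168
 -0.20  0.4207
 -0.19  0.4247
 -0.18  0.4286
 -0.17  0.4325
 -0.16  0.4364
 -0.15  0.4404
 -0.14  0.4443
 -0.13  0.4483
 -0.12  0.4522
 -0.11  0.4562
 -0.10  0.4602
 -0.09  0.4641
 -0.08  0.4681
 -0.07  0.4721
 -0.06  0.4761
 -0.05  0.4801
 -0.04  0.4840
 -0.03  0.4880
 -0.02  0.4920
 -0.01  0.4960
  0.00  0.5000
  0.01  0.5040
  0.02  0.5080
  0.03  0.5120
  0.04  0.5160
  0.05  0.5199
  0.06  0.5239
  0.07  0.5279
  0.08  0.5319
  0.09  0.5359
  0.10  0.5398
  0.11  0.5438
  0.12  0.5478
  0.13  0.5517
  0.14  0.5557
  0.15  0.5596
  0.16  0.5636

€52.48

T = 1.5;  σ√T = 0.4287
d₁ = [ln(370/365) + (0.045 − 0.027 + 0.35²/2)·1.5] / 0.4287 = [0.0136 + 0.1189] / 0.4287 = 0.3091 → 0.31
d₂ = d₁ − σ√T = 0.3091 − 0.4287 = -0.1196 → -0.12
exp(−qT) = exp(−0.027·1.5) = 0.9603;  exp(−rT) = exp(−0.045·1.5) = 0.9347
N(−d₂) = N(0.12) = 0.5478;  N(−d₁) = N(-0.31) = 0.3783
P = 365·0.9347·0.5478 − 370·0.9603·0.3783 = 186.8905 − 134.4142 = 52.4763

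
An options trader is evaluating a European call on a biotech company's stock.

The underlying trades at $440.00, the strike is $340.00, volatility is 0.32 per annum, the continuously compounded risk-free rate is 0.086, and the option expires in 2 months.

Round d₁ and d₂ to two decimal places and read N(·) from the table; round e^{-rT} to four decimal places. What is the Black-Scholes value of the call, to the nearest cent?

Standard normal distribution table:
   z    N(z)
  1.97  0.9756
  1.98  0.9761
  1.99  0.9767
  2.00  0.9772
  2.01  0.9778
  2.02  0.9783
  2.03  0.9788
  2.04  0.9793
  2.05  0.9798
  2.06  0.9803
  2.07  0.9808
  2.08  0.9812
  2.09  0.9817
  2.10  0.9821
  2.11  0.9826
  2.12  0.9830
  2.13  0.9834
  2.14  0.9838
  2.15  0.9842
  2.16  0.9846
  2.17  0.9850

$105.15

σ√T = 0.32·√0.1667 = 0.1306
d₁ = [ln(440/340) + (0.086 + ½·0.32²)·0.1667] / (σ√T) = (0.2578 + 0.0229) / 0.1306 = 2.1486 which rounds to 2.15
d₂ = 2.1486 − 0.1306 = 2.0180 which rounds to 2.02
exp(−rT) = exp(−0.086·0.1667) = 0.9858
N(d₁) = N(2.15) = 0.9842;  N(d₂) = N(2.02) = 0.9783
C = 440·0.9842 − 340·0.9858·0.9783 = 433.0480 − 327.8988 = 105.1492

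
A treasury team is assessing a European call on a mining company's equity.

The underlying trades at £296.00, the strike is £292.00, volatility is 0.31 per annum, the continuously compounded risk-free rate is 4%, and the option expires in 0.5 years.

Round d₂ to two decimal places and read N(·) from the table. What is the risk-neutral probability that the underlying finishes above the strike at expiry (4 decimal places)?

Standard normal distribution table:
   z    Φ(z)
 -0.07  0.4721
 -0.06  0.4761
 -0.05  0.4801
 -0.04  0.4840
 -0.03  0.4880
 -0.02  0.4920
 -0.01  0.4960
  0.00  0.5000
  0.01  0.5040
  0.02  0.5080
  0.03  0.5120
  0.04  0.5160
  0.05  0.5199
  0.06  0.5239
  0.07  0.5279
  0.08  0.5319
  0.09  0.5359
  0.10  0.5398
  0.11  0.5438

0.5160

σ√T = 0.31 × 0.7071 = 0.2192
d₁ = [ln(296/292) + (0.04 + ½·0.31²)·0.5] / (σ√T) = (0.0136 + 0.0440) / 0.2192 = 0.2629 → 0.26
d₂ = 0.2629 − 0.2192 = 0.0437 → 0.04
Risk-neutral Pr[S_T > K] = N(d₂) = N(0.04) = 0.5160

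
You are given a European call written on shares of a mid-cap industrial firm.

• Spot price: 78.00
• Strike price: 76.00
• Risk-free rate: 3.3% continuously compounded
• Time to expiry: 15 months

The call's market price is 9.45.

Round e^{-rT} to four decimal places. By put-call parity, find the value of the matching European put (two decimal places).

e^(−rT) = e^(−0.033·1.25) = 0.9596
Put-call parity: C − P = S − K·e^(−rT) = 78 − 76·0.9596 = 78 − 72.9296 = 5.0704
P = C − (C − P) = 9.45 − (5.0704) = 4.3796

4.38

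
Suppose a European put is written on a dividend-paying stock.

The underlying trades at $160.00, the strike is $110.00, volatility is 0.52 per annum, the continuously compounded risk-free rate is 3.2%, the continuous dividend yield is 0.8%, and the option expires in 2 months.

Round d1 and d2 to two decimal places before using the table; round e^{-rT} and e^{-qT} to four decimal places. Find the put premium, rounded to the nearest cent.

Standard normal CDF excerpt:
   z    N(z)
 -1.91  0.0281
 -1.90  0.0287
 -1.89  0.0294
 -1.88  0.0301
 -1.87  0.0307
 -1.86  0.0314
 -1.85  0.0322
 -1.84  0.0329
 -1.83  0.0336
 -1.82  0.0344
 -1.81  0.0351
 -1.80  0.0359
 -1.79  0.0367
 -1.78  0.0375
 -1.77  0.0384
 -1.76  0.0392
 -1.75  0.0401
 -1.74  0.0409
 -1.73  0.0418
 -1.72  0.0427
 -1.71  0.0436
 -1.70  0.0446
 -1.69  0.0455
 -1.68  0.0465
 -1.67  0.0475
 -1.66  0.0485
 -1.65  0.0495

$0.39

T = 0.1667;  σ√T = 0.2123
d₁ = [ln(160/110) + (0.032 − 0.008 + ½·0.52²)·0.1667] / (σ√T) = (0.3747 + 0.0265) / 0.2123 = 1.8900 which rounds to 1.89
d₂ = 1.8900 − 0.2123 = 1.6777 which rounds to 1.68
e^(−qT) = e^(−0.008·0.1667) = 0.9987;  e^(−rT) = e^(−0.032·0.1667) = 0.9947
N(−d₂) = N(-1.68) = 0.0465;  N(−d₁) = N(-1.89) = 0.0294
P = 110·0.9947·0.0465 − 160·0.9987·0.0294 = 5.0879 − 4.6979 = 0.3900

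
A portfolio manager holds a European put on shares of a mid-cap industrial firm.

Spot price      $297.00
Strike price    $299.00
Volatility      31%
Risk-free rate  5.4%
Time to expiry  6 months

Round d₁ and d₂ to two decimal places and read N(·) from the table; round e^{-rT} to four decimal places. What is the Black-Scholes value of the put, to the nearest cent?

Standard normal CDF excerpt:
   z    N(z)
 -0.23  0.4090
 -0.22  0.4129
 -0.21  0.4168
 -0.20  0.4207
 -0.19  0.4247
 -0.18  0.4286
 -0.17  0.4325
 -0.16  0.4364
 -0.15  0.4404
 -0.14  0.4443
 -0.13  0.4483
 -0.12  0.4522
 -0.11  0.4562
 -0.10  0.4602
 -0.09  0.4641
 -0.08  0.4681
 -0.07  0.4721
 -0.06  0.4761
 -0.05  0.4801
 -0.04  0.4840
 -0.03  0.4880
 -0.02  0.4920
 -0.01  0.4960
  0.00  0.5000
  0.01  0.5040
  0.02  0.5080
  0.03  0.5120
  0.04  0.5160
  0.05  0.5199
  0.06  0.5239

$22.90

σ√T = 0.31·√0.5 = 0.2192
d₁ = [ln(297/299) + (0.054 + 0.31²/2)·0.5] / 0.2192 = [-0.0067 + 0.0510] / 0.2192 = 0.2022 which rounds to 0.20
d₂ = d₁ − σ√T = 0.2022 − 0.2192 = -0.0170 which rounds to -0.02
exp(−rT) = exp(−0.054·0.5) = 0.9734
P = 299·0.9734·N(0.02) − 297·N(-0.20) = 299·0.9734·0.5080 − 297·0.4207 = 147.8517 − 124.9479 = 22.9038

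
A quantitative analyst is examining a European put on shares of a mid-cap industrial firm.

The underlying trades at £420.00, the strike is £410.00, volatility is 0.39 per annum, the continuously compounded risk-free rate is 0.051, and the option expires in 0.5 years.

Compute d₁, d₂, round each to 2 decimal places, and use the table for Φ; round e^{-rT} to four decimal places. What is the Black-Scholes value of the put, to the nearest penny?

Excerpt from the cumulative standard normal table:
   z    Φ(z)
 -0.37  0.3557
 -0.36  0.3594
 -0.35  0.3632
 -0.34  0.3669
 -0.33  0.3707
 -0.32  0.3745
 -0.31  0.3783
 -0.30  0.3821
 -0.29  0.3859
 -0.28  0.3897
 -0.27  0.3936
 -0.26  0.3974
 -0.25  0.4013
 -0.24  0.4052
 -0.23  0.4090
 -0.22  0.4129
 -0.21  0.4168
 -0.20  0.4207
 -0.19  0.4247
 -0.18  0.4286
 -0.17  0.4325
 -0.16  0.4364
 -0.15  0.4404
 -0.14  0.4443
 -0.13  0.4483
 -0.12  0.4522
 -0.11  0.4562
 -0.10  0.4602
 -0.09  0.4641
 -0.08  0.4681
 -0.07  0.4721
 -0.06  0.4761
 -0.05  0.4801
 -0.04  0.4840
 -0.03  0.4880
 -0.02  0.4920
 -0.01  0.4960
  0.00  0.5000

σ√T = 0.39·√0.5 = 0.2758
d₁ = [ln(420/410) + (0.051 + 0.39²/2)·0.5] / 0.2758 = [0.0241 + 0.0635] / 0.2758 = 0.3177 ≈ 0.32
d₂ = d₁ − σ√T = 0.3177 − 0.2758 = 0.0420 ≈ 0.04
exp(−rT) = exp(−0.051·0.5) = 0.9748
P = 410·0.9748·N(-0.04) − 420·N(-0.32) = 410·0.9748·0.4840 − 420·0.3745 = 193.4393 − 157.2900 = 36.1493

£36.15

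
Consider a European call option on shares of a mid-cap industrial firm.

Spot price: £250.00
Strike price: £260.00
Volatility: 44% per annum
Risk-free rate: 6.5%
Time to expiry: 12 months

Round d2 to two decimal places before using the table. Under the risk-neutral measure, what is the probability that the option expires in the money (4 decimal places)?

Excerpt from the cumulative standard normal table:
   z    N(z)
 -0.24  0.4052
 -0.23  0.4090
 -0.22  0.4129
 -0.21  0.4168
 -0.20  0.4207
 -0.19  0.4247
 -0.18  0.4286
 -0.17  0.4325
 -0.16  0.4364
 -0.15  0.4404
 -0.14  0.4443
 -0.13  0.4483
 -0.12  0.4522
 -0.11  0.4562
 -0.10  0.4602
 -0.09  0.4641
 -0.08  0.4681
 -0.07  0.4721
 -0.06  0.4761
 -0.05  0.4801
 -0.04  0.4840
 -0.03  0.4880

σ√T = 0.44·√1 = 0.4400
ln(S/K) + (r + σ²/2)T = ln(250/260) + (0.065 + 0.44²/2)·1 = -0.0392 + 0.1618 = 0.1226
d₁ = 0.1226 / 0.4400 = 0.2786 ≈ 0.28
d₂ = d₁ − σ√T = 0.2786 − 0.4400 = -0.1614 ≈ -0.16
Risk-neutral Pr[S_T > K] = N(d₂) = N(-0.16) = 0.4364

0.4364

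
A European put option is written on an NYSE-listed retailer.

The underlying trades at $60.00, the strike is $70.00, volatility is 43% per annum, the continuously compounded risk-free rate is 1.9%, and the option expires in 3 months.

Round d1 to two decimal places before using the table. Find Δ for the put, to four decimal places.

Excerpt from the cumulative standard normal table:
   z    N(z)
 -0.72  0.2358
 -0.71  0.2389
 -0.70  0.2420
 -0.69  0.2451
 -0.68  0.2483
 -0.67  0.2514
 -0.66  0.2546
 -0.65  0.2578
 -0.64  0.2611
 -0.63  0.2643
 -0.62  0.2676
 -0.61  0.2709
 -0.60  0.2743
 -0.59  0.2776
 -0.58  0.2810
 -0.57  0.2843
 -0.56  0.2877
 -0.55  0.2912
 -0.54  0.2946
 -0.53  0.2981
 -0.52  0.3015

σ√T = 0.43 × 0.5000 = 0.2150
ln(S/K) + (r + σ²/2)T = ln(60/70) + (0.019 + 0.43²/2)·0.25 = -0.1542 + 0.0279 = -0.1263
d₁ = -0.1263 / 0.2150 = -0.5874 ⇒ -0.59
N(d₁) = N(-0.59) = 0.2776
Δ_put = N(d₁) − 1 = 0.2776 − 1 = -0.7224

-0.7224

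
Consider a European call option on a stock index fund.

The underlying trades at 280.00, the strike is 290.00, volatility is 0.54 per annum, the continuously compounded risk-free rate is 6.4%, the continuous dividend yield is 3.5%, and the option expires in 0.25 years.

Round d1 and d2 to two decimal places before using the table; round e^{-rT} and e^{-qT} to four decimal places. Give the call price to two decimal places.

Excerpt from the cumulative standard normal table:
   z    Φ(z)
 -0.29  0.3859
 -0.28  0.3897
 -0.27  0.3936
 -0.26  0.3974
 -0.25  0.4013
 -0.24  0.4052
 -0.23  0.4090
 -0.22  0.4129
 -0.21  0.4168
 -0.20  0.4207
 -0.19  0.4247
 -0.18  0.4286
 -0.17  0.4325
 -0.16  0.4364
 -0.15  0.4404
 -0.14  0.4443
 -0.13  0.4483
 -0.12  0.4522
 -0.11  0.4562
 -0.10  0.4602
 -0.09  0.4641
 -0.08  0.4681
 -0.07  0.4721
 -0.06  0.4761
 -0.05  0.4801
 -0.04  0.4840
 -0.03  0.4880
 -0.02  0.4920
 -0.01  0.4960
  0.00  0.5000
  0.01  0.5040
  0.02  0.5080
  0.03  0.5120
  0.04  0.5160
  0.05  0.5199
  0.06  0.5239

26.47

σ√T = 0.54·√0.25 = 0.2700
d₁ = [ln(280/290) + (0.064 − 0.035 + 0.54²/2)·0.25] / 0.2700 = [-0.0351 + 0.0437] / 0.2700 = 0.0319 ≈ 0.03
d₂ = d₁ − σ√T = 0.0319 − 0.2700 = -0.2381 ≈ -0.24
e^(−qT) = e^(−0.035·0.25) = 0.9913;  e^(−rT) = e^(−0.064·0.25) = 0.9841
C = 280·0.9913·N(0.03) − 290·0.9841·N(-0.24) = 280·0.9913·0.5120 − 290·0.9841·0.4052 = 142.1128 − 115.6396 = 26.4731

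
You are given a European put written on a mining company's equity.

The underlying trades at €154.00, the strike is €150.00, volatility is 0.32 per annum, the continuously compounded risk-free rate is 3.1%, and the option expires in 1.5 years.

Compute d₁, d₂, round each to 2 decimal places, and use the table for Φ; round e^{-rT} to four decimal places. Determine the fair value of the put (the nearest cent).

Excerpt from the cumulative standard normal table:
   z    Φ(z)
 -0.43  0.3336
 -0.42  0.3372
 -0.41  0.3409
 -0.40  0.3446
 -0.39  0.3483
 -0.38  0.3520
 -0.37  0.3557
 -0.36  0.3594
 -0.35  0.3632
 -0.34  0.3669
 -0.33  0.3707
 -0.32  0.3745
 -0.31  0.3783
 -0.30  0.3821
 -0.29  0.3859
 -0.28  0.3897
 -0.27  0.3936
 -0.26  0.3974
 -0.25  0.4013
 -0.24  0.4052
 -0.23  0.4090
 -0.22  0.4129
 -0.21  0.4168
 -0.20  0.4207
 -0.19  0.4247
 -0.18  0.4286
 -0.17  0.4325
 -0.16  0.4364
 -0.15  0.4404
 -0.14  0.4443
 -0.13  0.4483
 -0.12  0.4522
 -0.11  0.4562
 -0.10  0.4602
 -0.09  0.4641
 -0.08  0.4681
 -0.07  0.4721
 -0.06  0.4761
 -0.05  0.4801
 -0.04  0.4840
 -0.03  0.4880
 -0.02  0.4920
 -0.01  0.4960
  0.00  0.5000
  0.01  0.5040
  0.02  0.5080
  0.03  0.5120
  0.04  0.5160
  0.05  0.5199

€17.96

T = 1.5;  σ√T = 0.3919
ln(S/K) + (r + σ²/2)T = ln(154/150) + (0.031 + 0.32²/2)·1.5 = 0.0263 + 0.1233 = 0.1496
d₁ = 0.1496 / 0.3919 = 0.3818 ≈ 0.38
d₂ = d₁ − σ√T = 0.3818 − 0.3919 = -0.0102 ≈ -0.01
exp(−rT) = exp(−0.031·1.5) = 0.9546
P = 150·0.9546·N(0.01) − 154·N(-0.38) = 150·0.9546·0.5040 − 154·0.3520 = 72.1678 − 54.2080 = 17.9598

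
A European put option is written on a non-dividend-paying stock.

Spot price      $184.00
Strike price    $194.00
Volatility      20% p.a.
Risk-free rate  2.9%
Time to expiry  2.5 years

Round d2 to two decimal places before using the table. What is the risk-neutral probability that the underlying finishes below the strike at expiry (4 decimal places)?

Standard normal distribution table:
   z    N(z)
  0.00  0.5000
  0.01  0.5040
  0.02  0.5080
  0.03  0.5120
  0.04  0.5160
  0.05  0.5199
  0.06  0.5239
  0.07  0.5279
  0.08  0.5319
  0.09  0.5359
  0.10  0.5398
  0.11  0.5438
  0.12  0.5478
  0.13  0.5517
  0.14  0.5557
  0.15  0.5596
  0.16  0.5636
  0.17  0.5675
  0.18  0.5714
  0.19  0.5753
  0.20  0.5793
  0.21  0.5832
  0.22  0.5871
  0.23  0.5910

σ√T = 0.2 × 1.5811 = 0.3162
d₁ = [ln(184/194) + (0.029 + ½·0.2²)·2.5] / (σ√T) = (-0.0529 + 0.1225) / 0.3162 = 0.2200 ≈ 0.22
d₂ = 0.2200 − 0.3162 = -0.0962 ≈ -0.10
Risk-neutral Pr[S_T < K] = N(−d₂) = N(0.10) = 0.5398

0.5398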